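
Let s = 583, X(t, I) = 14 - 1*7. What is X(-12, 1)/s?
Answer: 7/583 ≈ 0.012007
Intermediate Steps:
X(t, I) = 7 (X(t, I) = 14 - 7 = 7)
X(-12, 1)/s = 7/583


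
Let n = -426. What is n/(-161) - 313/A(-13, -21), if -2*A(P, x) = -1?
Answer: -100360/161 ≈ -623.35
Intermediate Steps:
A(P, x) = 1/2 (A(P, x) = -1/2*(-1) = 1/2)
n/(-161) - 313/A(-13, -21) = -426/(-161) - 313/1/2 = -426*(-1/161) - 313*2 = 426/161 - 626 = -100360/161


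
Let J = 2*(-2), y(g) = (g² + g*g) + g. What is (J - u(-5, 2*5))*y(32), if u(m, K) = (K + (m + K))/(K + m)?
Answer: -14560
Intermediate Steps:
y(g) = g + 2*g² (y(g) = (g² + g²) + g = 2*g² + g = g + 2*g²)
u(m, K) = (m + 2*K)/(K + m) (u(m, K) = (K + (K + m))/(K + m) = (m + 2*K)/(K + m))
J = -4
(J - u(-5, 2*5))*y(32) = (-4 - (-5 + 2*(2*5))/(2*5 - 5))*(32*(1 + 2*32)) = (-4 - (-5 + 2*10)/(10 - 5))*(32*(1 + 64)) = (-4 - (-5 + 20)/5)*(32*65) = (-4 - 15/5)*2080 = (-4 - 1*3)*2080 = (-4 - 3)*2080 = -7*2080 = -14560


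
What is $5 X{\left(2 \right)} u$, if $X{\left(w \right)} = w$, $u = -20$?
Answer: $-200$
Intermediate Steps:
$5 X{\left(2 \right)} u = 5 \cdot 2 \left(-20\right) = 10 \left(-20\right) = -200$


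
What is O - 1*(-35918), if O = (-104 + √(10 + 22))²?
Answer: 46766 - 832*√2 ≈ 45589.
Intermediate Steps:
O = (-104 + 4*√2)² (O = (-104 + √32)² = (-104 + 4*√2)² ≈ 9671.4)
O - 1*(-35918) = (10848 - 832*√2) - 1*(-35918) = (10848 - 832*√2) + 35918 = 46766 - 832*√2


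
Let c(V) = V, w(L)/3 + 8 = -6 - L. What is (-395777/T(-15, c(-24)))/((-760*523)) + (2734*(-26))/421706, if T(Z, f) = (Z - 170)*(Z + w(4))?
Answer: -180250693284619/1069832740866600 ≈ -0.16848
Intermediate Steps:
w(L) = -42 - 3*L (w(L) = -24 + 3*(-6 - L) = -24 + (-18 - 3*L) = -42 - 3*L)
T(Z, f) = (-170 + Z)*(-54 + Z) (T(Z, f) = (Z - 170)*(Z + (-42 - 3*4)) = (-170 + Z)*(Z + (-42 - 12)) = (-170 + Z)*(Z - 54) = (-170 + Z)*(-54 + Z))
(-395777/T(-15, c(-24)))/((-760*523)) + (2734*(-26))/421706 = (-395777/(9180 + (-15)² - 224*(-15)))/((-760*523)) + (2734*(-26))/421706 = -395777/(9180 + 225 + 3360)/(-397480) - 71084*1/421706 = -395777/12765*(-1/397480) - 35542/210853 = 395777/5073832200 - 35542/210853 = -180250693284619/1069832740866600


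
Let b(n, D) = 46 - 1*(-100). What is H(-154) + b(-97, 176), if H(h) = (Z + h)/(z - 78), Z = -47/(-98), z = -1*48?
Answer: 605951/4116 ≈ 147.22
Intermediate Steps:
z = -48
Z = 47/98 (Z = -47*(-1/98) = 47/98 ≈ 0.47959)
b(n, D) = 146 (b(n, D) = 46 + 100 = 146)
H(h) = -47/12348 - h/126 (H(h) = (47/98 + h)/(-48 - 78) = (47/98 + h)/(-126) = (47/98 + h)*(-1/126) = -47/12348 - h/126)
H(-154) + b(-97, 176) = (-47/12348 - 1/126*(-154)) + 146 = (-47/12348 + 11/9) + 146 = 5015/4116 + 146 = 605951/4116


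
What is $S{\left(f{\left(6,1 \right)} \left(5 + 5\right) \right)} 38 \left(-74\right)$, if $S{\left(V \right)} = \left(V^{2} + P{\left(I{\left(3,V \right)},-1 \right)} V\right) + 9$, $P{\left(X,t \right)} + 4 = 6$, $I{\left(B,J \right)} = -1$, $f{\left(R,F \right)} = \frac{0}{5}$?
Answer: $-25308$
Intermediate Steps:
$f{\left(R,F \right)} = 0$ ($f{\left(R,F \right)} = 0 \cdot \frac{1}{5} = 0$)
$P{\left(X,t \right)} = 2$ ($P{\left(X,t \right)} = -4 + 6 = 2$)
$S{\left(V \right)} = 9 + V^{2} + 2 V$ ($S{\left(V \right)} = \left(V^{2} + 2 V\right) + 9 = 9 + V^{2} + 2 V$)
$S{\left(f{\left(6,1 \right)} \left(5 + 5\right) \right)} 38 \left(-74\right) = \left(9 + \left(0 \left(5 + 5\right)\right)^{2} + 2 \cdot 0 \left(5 + 5\right)\right) 38 \left(-74\right) = \left(9 + \left(0 \cdot 10\right)^{2} + 2 \cdot 0 \cdot 10\right) 38 \left(-74\right) = \left(9 + 0^{2} + 2 \cdot 0\right) 38 \left(-74\right) = \left(9 + 0 + 0\right) 38 \left(-74\right) = 9 \cdot 38 \left(-74\right) = 342 \left(-74\right) = -25308$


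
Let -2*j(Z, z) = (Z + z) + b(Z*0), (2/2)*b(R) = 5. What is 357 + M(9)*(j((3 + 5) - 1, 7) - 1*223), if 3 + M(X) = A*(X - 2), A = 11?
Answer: -16848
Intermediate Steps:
b(R) = 5
M(X) = -25 + 11*X (M(X) = -3 + 11*(X - 2) = -3 + 11*(-2 + X) = -3 + (-22 + 11*X) = -25 + 11*X)
j(Z, z) = -5/2 - Z/2 - z/2 (j(Z, z) = -((Z + z) + 5)/2 = -(5 + Z + z)/2 = -5/2 - Z/2 - z/2)
357 + M(9)*(j((3 + 5) - 1, 7) - 1*223) = 357 + (-25 + 11*9)*((-5/2 - ((3 + 5) - 1)/2 - ½*7) - 1*223) = 357 + (-25 + 99)*((-5/2 - (8 - 1)/2 - 7/2) - 223) = 357 + 74*((-5/2 - ½*7 - 7/2) - 223) = 357 + 74*((-5/2 - 7/2 - 7/2) - 223) = 357 + 74*(-19/2 - 223) = 357 + 74*(-465/2) = 357 - 17205 = -16848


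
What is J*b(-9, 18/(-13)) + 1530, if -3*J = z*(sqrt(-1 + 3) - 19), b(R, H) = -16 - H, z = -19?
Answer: 128260/39 - 3610*sqrt(2)/39 ≈ 3157.8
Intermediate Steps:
J = -361/3 + 19*sqrt(2)/3 (J = -(-19)*(sqrt(-1 + 3) - 19)/3 = -(-19)*(sqrt(2) - 19)/3 = -(-19)*(-19 + sqrt(2))/3 = -(361 - 19*sqrt(2))/3 = -361/3 + 19*sqrt(2)/3 ≈ -111.38)
J*b(-9, 18/(-13)) + 1530 = (-361/3 + 19*sqrt(2)/3)*(-16 - 18/(-13)) + 1530 = (-361/3 + 19*sqrt(2)/3)*(-16 - 18*(-1)/13) + 1530 = (-361/3 + 19*sqrt(2)/3)*(-16 - 1*(-18/13)) + 1530 = (-361/3 + 19*sqrt(2)/3)*(-16 + 18/13) + 1530 = (-361/3 + 19*sqrt(2)/3)*(-190/13) + 1530 = (68590/39 - 3610*sqrt(2)/39) + 1530 = 128260/39 - 3610*sqrt(2)/39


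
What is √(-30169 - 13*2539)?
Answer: 2*I*√15794 ≈ 251.35*I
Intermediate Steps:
√(-30169 - 13*2539) = √(-30169 - 33007) = √(-63176) = 2*I*√15794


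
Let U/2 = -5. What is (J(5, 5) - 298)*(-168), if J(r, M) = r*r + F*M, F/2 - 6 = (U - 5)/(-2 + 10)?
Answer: 38934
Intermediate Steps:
U = -10 (U = 2*(-5) = -10)
F = 33/4 (F = 12 + 2*((-10 - 5)/(-2 + 10)) = 12 + 2*(-15/8) = 12 - 15/4 = 33/4 ≈ 8.2500)
J(r, M) = r² + 33*M/4 (J(r, M) = r*r + 33*M/4 = r² + 33*M/4)
(J(5, 5) - 298)*(-168) = ((5² + (33/4)*5) - 298)*(-168) = ((25 + 165/4) - 298)*(-168) = (265/4 - 298)*(-168) = -927/4*(-168) = 38934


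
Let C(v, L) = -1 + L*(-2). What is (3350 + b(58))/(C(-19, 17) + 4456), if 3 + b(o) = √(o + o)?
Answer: 3347/4421 + 2*√29/4421 ≈ 0.75950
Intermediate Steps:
b(o) = -3 + √2*√o (b(o) = -3 + √(o + o) = -3 + √(2*o) = -3 + √2*√o)
C(v, L) = -1 - 2*L
(3350 + b(58))/(C(-19, 17) + 4456) = (3350 + (-3 + √2*√58))/((-1 - 2*17) + 4456) = (3350 + (-3 + 2*√29))/((-1 - 34) + 4456) = (3347 + 2*√29)/(-35 + 4456) = (3347 + 2*√29)/4421 = (3347 + 2*√29)*(1/4421) = 3347/4421 + 2*√29/4421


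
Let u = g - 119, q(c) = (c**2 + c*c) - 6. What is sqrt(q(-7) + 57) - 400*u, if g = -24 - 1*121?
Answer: 105600 + sqrt(149) ≈ 1.0561e+5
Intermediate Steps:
q(c) = -6 + 2*c**2 (q(c) = (c**2 + c**2) - 6 = 2*c**2 - 6 = -6 + 2*c**2)
g = -145 (g = -24 - 121 = -145)
u = -264 (u = -145 - 119 = -264)
sqrt(q(-7) + 57) - 400*u = sqrt((-6 + 2*(-7)**2) + 57) - 400*(-264) = sqrt((-6 + 2*49) + 57) + 105600 = sqrt((-6 + 98) + 57) + 105600 = sqrt(92 + 57) + 105600 = sqrt(149) + 105600 = 105600 + sqrt(149)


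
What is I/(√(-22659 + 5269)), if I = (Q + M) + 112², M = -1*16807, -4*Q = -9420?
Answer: 954*I*√17390/8695 ≈ 14.469*I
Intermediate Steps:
Q = 2355 (Q = -¼*(-9420) = 2355)
M = -16807
I = -1908 (I = (2355 - 16807) + 112² = -14452 + 12544 = -1908)
I/(√(-22659 + 5269)) = -1908/√(-22659 + 5269) = -1908*(-I*√17390/17390) = -(-954)*I*√17390/8695 = 954*I*√17390/8695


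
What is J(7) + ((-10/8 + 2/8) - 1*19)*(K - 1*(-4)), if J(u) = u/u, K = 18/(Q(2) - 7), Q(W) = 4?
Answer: 41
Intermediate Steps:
K = -6 (K = 18/(4 - 7) = 18/(-3) = 18*(-⅓) = -6)
J(u) = 1
J(7) + ((-10/8 + 2/8) - 1*19)*(K - 1*(-4)) = 1 + ((-10/8 + 2/8) - 1*19)*(-6 - 1*(-4)) = 1 + ((-10*⅛ + 2*(⅛)) - 19)*(-6 + 4) = 1 + ((-5/4 + ¼) - 19)*(-2) = 1 + (-1 - 19)*(-2) = 1 - 20*(-2) = 1 + 40 = 41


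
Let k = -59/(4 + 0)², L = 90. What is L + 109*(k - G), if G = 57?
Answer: -104399/16 ≈ -6524.9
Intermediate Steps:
k = -59/16 (k = -59/(4²) = -59/16 ≈ -3.6875)
L + 109*(k - G) = 90 + 109*(-59/16 - 1*57) = 90 + 109*(-59/16 - 57) = 90 + 109*(-971/16) = 90 - 105839/16 = -104399/16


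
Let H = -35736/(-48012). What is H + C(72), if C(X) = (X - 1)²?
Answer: 20172019/4001 ≈ 5041.7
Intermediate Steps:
C(X) = (-1 + X)²
H = 2978/4001 (H = -35736*(-1/48012) = 2978/4001 ≈ 0.74431)
H + C(72) = 2978/4001 + (-1 + 72)² = 2978/4001 + 71² = 2978/4001 + 5041 = 20172019/4001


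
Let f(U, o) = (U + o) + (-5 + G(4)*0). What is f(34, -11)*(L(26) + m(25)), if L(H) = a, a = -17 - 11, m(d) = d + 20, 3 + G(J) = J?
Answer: 306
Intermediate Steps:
G(J) = -3 + J
f(U, o) = -5 + U + o (f(U, o) = (U + o) + (-5 + (-3 + 4)*0) = (U + o) + (-5 + 1*0) = (U + o) + (-5 + 0) = (U + o) - 5 = -5 + U + o)
m(d) = 20 + d
a = -28
L(H) = -28
f(34, -11)*(L(26) + m(25)) = (-5 + 34 - 11)*(-28 + (20 + 25)) = 18*(-28 + 45) = 18*17 = 306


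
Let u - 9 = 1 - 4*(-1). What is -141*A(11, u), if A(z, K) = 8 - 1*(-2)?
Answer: -1410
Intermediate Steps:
u = 14 (u = 9 + (1 - 4*(-1)) = 9 + (1 + 4) = 9 + 5 = 14)
A(z, K) = 10 (A(z, K) = 8 + 2 = 10)
-141*A(11, u) = -141*10 = -1410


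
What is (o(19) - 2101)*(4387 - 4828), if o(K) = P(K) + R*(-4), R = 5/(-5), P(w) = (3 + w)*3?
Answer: 895671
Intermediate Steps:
P(w) = 9 + 3*w
R = -1 (R = 5*(-⅕) = -1)
o(K) = 13 + 3*K (o(K) = (9 + 3*K) - 1*(-4) = (9 + 3*K) + 4 = 13 + 3*K)
(o(19) - 2101)*(4387 - 4828) = ((13 + 3*19) - 2101)*(4387 - 4828) = ((13 + 57) - 2101)*(-441) = (70 - 2101)*(-441) = -2031*(-441) = 895671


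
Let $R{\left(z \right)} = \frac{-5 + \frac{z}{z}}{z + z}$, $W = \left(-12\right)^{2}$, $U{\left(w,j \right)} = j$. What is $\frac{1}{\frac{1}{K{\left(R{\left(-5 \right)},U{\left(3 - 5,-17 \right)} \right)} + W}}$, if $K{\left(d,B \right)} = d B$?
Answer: $\frac{686}{5} \approx 137.2$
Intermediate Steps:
$W = 144$
$R{\left(z \right)} = - \frac{2}{z}$ ($R{\left(z \right)} = \frac{-5 + 1}{2 z} = - 4 \frac{1}{2 z} = - \frac{2}{z}$)
$K{\left(d,B \right)} = B d$
$\frac{1}{\frac{1}{K{\left(R{\left(-5 \right)},U{\left(3 - 5,-17 \right)} \right)} + W}} = \frac{1}{\frac{1}{- 17 \left(- \frac{2}{-5}\right) + 144}} = \frac{1}{\frac{1}{- 17 \left(\left(-2\right) \left(- \frac{1}{5}\right)\right) + 144}} = \frac{1}{\frac{1}{\left(-17\right) \frac{2}{5} + 144}} = \frac{1}{\frac{1}{- \frac{34}{5} + 144}} = \frac{1}{\frac{1}{\frac{686}{5}}} = \frac{1}{\frac{5}{686}} = \frac{686}{5}$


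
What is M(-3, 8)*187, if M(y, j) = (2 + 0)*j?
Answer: 2992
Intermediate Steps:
M(y, j) = 2*j
M(-3, 8)*187 = (2*8)*187 = 16*187 = 2992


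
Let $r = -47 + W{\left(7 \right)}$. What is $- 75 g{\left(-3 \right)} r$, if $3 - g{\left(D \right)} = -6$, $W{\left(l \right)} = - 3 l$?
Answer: $45900$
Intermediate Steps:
$g{\left(D \right)} = 9$ ($g{\left(D \right)} = 3 - -6 = 3 + 6 = 9$)
$r = -68$ ($r = -47 - 21 = -68$)
$- 75 g{\left(-3 \right)} r = \left(-75\right) 9 \left(-68\right) = \left(-675\right) \left(-68\right) = 45900$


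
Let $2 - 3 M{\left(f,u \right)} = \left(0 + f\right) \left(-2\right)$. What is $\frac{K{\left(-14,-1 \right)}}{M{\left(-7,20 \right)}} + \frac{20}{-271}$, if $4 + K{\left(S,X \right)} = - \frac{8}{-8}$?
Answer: $\frac{733}{1084} \approx 0.6762$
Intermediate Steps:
$M{\left(f,u \right)} = \frac{2}{3} + \frac{2 f}{3}$ ($M{\left(f,u \right)} = \frac{2}{3} - \frac{\left(0 + f\right) \left(-2\right)}{3} = \frac{2}{3} - \frac{f \left(-2\right)}{3} = \frac{2}{3} - \frac{\left(-2\right) f}{3} = \frac{2}{3} + \frac{2 f}{3}$)
$K{\left(S,X \right)} = -3$ ($K{\left(S,X \right)} = -4 - \frac{8}{-8} = -4 - -1 = -4 + 1 = -3$)
$\frac{K{\left(-14,-1 \right)}}{M{\left(-7,20 \right)}} + \frac{20}{-271} = - \frac{3}{\frac{2}{3} + \frac{2}{3} \left(-7\right)} + \frac{20}{-271} = - \frac{3}{\frac{2}{3} - \frac{14}{3}} + 20 \left(- \frac{1}{271}\right) = - \frac{3}{-4} - \frac{20}{271} = \left(-3\right) \left(- \frac{1}{4}\right) - \frac{20}{271} = \frac{3}{4} - \frac{20}{271} = \frac{733}{1084}$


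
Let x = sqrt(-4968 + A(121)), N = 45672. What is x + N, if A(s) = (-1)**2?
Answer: 45672 + I*sqrt(4967) ≈ 45672.0 + 70.477*I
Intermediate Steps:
A(s) = 1
x = I*sqrt(4967) (x = sqrt(-4968 + 1) = sqrt(-4967) = I*sqrt(4967) ≈ 70.477*I)
x + N = I*sqrt(4967) + 45672 = 45672 + I*sqrt(4967)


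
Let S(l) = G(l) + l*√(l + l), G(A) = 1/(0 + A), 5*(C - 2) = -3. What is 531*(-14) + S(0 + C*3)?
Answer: -156109/21 + 21*√210/25 ≈ -7421.6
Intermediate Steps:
C = 7/5 (C = 2 + (⅕)*(-3) = 2 - ⅗ = 7/5 ≈ 1.4000)
G(A) = 1/A
S(l) = 1/l + √2*l^(3/2) (S(l) = 1/l + l*√(l + l) = 1/l + l*√(2*l) = 1/l + l*(√2*√l) = 1/l + √2*l^(3/2))
531*(-14) + S(0 + C*3) = 531*(-14) + (1 + √2*(0 + (7/5)*3)^(5/2))/(0 + (7/5)*3) = -7434 + (1 + √2*(0 + 21/5)^(5/2))/(0 + 21/5) = -7434 + (1 + √2*(21/5)^(5/2))/(21/5) = -7434 + 5*(1 + √2*(441*√105/125))/21 = -7434 + 5*(1 + 441*√210/125)/21 = -7434 + (5/21 + 21*√210/25) = -156109/21 + 21*√210/25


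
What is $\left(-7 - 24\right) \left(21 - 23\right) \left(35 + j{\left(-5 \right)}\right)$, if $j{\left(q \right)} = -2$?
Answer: $2046$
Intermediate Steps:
$\left(-7 - 24\right) \left(21 - 23\right) \left(35 + j{\left(-5 \right)}\right) = \left(-7 - 24\right) \left(21 - 23\right) \left(35 - 2\right) = \left(-31\right) \left(-2\right) 33 = 62 \cdot 33 = 2046$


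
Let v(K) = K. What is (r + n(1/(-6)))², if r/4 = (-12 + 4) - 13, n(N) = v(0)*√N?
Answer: 7056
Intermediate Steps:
n(N) = 0 (n(N) = 0*√N = 0)
r = -84 (r = 4*((-12 + 4) - 13) = 4*(-8 - 13) = 4*(-21) = -84)
(r + n(1/(-6)))² = (-84 + 0)² = (-84)² = 7056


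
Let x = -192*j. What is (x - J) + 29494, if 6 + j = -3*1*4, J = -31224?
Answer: 64174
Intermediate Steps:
j = -18 (j = -6 - 3*1*4 = -6 - 3*4 = -6 - 12 = -18)
x = 3456 (x = -192*(-18) = 3456)
(x - J) + 29494 = (3456 - 1*(-31224)) + 29494 = (3456 + 31224) + 29494 = 34680 + 29494 = 64174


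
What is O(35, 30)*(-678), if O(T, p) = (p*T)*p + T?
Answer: -21380730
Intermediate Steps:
O(T, p) = T + T*p**2 (O(T, p) = (T*p)*p + T = T*p**2 + T = T + T*p**2)
O(35, 30)*(-678) = (35*(1 + 30**2))*(-678) = (35*(1 + 900))*(-678) = (35*901)*(-678) = 31535*(-678) = -21380730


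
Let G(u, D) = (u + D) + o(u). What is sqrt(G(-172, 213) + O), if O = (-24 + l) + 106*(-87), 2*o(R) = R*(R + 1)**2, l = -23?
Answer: I*sqrt(2523954) ≈ 1588.7*I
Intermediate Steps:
o(R) = R*(1 + R)**2/2 (o(R) = (R*(R + 1)**2)/2 = (R*(1 + R)**2)/2 = R*(1 + R)**2/2)
G(u, D) = D + u + u*(1 + u)**2/2 (G(u, D) = (u + D) + u*(1 + u)**2/2 = (D + u) + u*(1 + u)**2/2 = D + u + u*(1 + u)**2/2)
O = -9269 (O = (-24 - 23) + 106*(-87) = -47 - 9222 = -9269)
sqrt(G(-172, 213) + O) = sqrt((213 - 172 + (1/2)*(-172)*(1 - 172)**2) - 9269) = sqrt((213 - 172 + (1/2)*(-172)*(-171)**2) - 9269) = sqrt((213 - 172 + (1/2)*(-172)*29241) - 9269) = sqrt((213 - 172 - 2514726) - 9269) = sqrt(-2514685 - 9269) = sqrt(-2523954) = I*sqrt(2523954)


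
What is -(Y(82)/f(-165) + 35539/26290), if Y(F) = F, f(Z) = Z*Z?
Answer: -17631001/13013550 ≈ -1.3548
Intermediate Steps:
f(Z) = Z²
-(Y(82)/f(-165) + 35539/26290) = -(82/((-165)²) + 35539/26290) = -(82/27225 + 35539*(1/26290)) = -(82*(1/27225) + 35539/26290) = -(82/27225 + 35539/26290) = -1*17631001/13013550 = -17631001/13013550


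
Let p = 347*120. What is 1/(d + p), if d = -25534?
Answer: 1/16106 ≈ 6.2089e-5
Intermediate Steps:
p = 41640
1/(d + p) = 1/(-25534 + 41640) = 1/16106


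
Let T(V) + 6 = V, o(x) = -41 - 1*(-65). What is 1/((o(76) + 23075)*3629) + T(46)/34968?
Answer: 419135726/366404630541 ≈ 0.0011439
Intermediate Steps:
o(x) = 24 (o(x) = -41 + 65 = 24)
T(V) = -6 + V
1/((o(76) + 23075)*3629) + T(46)/34968 = 1/((24 + 23075)*3629) + (-6 + 46)/34968 = (1/3629)/23099 + 40*(1/34968) = (1/23099)*(1/3629) + 5/4371 = 1/83826271 + 5/4371 = 419135726/366404630541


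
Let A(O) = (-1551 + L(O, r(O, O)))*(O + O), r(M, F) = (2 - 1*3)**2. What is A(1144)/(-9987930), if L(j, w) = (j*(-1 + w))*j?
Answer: 591448/1664655 ≈ 0.35530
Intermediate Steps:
r(M, F) = 1 (r(M, F) = (2 - 3)**2 = (-1)**2 = 1)
L(j, w) = j**2*(-1 + w)
A(O) = -3102*O (A(O) = (-1551 + O**2*(-1 + 1))*(O + O) = (-1551 + O**2*0)*(2*O) = (-1551 + 0)*(2*O) = -3102*O)
A(1144)/(-9987930) = -3102*1144/(-9987930) = -3548688*(-1/9987930) = 591448/1664655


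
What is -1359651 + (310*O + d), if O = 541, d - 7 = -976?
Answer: -1192910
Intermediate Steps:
d = -969 (d = 7 - 976 = -969)
-1359651 + (310*O + d) = -1359651 + (310*541 - 969) = -1359651 + (167710 - 969) = -1359651 + 166741 = -1192910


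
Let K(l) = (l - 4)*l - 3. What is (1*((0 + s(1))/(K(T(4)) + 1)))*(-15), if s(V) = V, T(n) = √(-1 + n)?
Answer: 15/47 + 60*√3/47 ≈ 2.5303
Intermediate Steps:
K(l) = -3 + l*(-4 + l) (K(l) = (-4 + l)*l - 3 = l*(-4 + l) - 3 = -3 + l*(-4 + l))
(1*((0 + s(1))/(K(T(4)) + 1)))*(-15) = (1*((0 + 1)/((-3 + (√(-1 + 4))² - 4*√(-1 + 4)) + 1)))*(-15) = (1*(1/((-3 + (√3)² - 4*√3) + 1)))*(-15) = (1*(1/((-3 + 3 - 4*√3) + 1)))*(-15) = (1*(1/(-4*√3 + 1)))*(-15) = (1*(1/(1 - 4*√3)))*(-15) = (1/(1 - 4*√3))*(-15) = -15/(1 - 4*√3)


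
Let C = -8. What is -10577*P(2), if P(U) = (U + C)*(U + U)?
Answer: 253848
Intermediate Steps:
P(U) = 2*U*(-8 + U) (P(U) = (U - 8)*(U + U) = (-8 + U)*(2*U) = 2*U*(-8 + U))
-10577*P(2) = -21154*2*(-8 + 2) = -21154*2*(-6) = -10577*(-24) = 253848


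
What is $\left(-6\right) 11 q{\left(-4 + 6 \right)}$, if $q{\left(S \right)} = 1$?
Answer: $-66$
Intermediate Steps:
$\left(-6\right) 11 q{\left(-4 + 6 \right)} = \left(-6\right) 11 \cdot 1 = \left(-66\right) 1 = -66$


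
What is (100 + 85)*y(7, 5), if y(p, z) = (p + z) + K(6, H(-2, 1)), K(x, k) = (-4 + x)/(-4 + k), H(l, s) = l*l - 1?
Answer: 1850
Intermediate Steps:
H(l, s) = -1 + l**2 (H(l, s) = l**2 - 1 = -1 + l**2)
K(x, k) = (-4 + x)/(-4 + k)
y(p, z) = -2 + p + z (y(p, z) = (p + z) + (-4 + 6)/(-4 + (-1 + (-2)**2)) = (p + z) + 2/(-4 + (-1 + 4)) = (p + z) + 2/(-4 + 3) = (p + z) + 2/(-1) = (p + z) - 1*2 = (p + z) - 2 = -2 + p + z)
(100 + 85)*y(7, 5) = (100 + 85)*(-2 + 7 + 5) = 185*10 = 1850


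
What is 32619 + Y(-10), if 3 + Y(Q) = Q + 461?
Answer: 33067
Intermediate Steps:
Y(Q) = 458 + Q (Y(Q) = -3 + (Q + 461) = -3 + (461 + Q) = 458 + Q)
32619 + Y(-10) = 32619 + (458 - 10) = 32619 + 448 = 33067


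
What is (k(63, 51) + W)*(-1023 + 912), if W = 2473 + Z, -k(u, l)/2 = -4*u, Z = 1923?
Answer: -543900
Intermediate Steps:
k(u, l) = 8*u (k(u, l) = -(-8)*u = 8*u)
W = 4396 (W = 2473 + 1923 = 4396)
(k(63, 51) + W)*(-1023 + 912) = (8*63 + 4396)*(-1023 + 912) = (504 + 4396)*(-111) = 4900*(-111) = -543900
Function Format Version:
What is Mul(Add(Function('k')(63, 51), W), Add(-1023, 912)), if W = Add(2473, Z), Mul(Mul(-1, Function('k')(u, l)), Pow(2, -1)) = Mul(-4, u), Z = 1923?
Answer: -543900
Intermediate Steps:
Function('k')(u, l) = Mul(8, u) (Function('k')(u, l) = Mul(-2, Mul(-4, u)) = Mul(8, u))
W = 4396 (W = Add(2473, 1923) = 4396)
Mul(Add(Function('k')(63, 51), W), Add(-1023, 912)) = Mul(Add(Mul(8, 63), 4396), Add(-1023, 912)) = Mul(Add(504, 4396), -111) = Mul(4900, -111) = -543900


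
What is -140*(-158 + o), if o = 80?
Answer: 10920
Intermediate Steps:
-140*(-158 + o) = -140*(-158 + 80) = -140*(-78) = 10920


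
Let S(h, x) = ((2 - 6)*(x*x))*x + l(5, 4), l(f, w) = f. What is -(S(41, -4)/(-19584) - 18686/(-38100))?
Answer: -9888959/20726400 ≈ -0.47712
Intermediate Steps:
S(h, x) = 5 - 4*x³ (S(h, x) = ((2 - 6)*(x*x))*x + 5 = (-4*x²)*x + 5 = -4*x³ + 5 = 5 - 4*x³)
-(S(41, -4)/(-19584) - 18686/(-38100)) = -((5 - 4*(-4)³)/(-19584) - 18686/(-38100)) = -((5 - 4*(-64))*(-1/19584) - 18686*(-1/38100)) = -((5 + 256)*(-1/19584) + 9343/19050) = -(261*(-1/19584) + 9343/19050) = -(-29/2176 + 9343/19050) = -1*9888959/20726400 = -9888959/20726400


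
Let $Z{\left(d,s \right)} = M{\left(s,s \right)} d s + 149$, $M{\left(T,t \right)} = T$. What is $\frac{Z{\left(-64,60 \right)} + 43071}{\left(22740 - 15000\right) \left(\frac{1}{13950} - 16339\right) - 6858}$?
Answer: $\frac{7253225}{4900740301} \approx 0.00148$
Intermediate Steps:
$Z{\left(d,s \right)} = 149 + d s^{2}$ ($Z{\left(d,s \right)} = s d s + 149 = d s s + 149 = d s^{2} + 149 = 149 + d s^{2}$)
$\frac{Z{\left(-64,60 \right)} + 43071}{\left(22740 - 15000\right) \left(\frac{1}{13950} - 16339\right) - 6858} = \frac{\left(149 - 64 \cdot 60^{2}\right) + 43071}{\left(22740 - 15000\right) \left(\frac{1}{13950} - 16339\right) - 6858} = \frac{\left(149 - 230400\right) + 43071}{7740 \left(\frac{1}{13950} - 16339\right) - 6858} = \frac{\left(149 - 230400\right) + 43071}{7740 \left(- \frac{227929049}{13950}\right) - 6858} = \frac{-230251 + 43071}{- \frac{19601898214}{155} - 6858} = - \frac{187180}{- \frac{19602961204}{155}} = \left(-187180\right) \left(- \frac{155}{19602961204}\right) = \frac{7253225}{4900740301}$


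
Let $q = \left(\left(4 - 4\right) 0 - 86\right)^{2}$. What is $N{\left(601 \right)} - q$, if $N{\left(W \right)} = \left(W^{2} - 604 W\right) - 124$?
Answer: $-9323$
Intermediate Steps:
$N{\left(W \right)} = -124 + W^{2} - 604 W$
$q = 7396$ ($q = \left(0 \cdot 0 - 86\right)^{2} = \left(0 - 86\right)^{2} = \left(-86\right)^{2} = 7396$)
$N{\left(601 \right)} - q = \left(-124 + 601^{2} - 363004\right) - 7396 = \left(-124 + 361201 - 363004\right) - 7396 = -1927 - 7396 = -9323$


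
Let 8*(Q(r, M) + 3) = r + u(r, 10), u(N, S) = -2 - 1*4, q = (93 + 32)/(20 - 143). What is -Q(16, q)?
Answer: 7/4 ≈ 1.7500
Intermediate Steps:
q = -125/123 (q = 125/(-123) = 125*(-1/123) = -125/123 ≈ -1.0163)
u(N, S) = -6 (u(N, S) = -2 - 4 = -6)
Q(r, M) = -15/4 + r/8 (Q(r, M) = -3 + (r - 6)/8 = -3 + (-6 + r)/8 = -3 + (-3/4 + r/8) = -15/4 + r/8)
-Q(16, q) = -(-15/4 + (1/8)*16) = -(-15/4 + 2) = -1*(-7/4) = 7/4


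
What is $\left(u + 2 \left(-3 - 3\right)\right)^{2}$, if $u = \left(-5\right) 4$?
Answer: $1024$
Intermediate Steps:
$u = -20$
$\left(u + 2 \left(-3 - 3\right)\right)^{2} = \left(-20 + 2 \left(-3 - 3\right)\right)^{2} = \left(-20 + 2 \left(-6\right)\right)^{2} = \left(-20 - 12\right)^{2} = \left(-32\right)^{2} = 1024$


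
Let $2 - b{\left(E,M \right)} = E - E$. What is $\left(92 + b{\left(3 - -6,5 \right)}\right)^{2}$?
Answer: $8836$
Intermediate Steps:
$b{\left(E,M \right)} = 2$ ($b{\left(E,M \right)} = 2 - \left(E - E\right) = 2 - 0 = 2 + 0 = 2$)
$\left(92 + b{\left(3 - -6,5 \right)}\right)^{2} = \left(92 + 2\right)^{2} = 94^{2} = 8836$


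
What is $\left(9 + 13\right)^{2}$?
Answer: $484$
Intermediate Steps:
$\left(9 + 13\right)^{2} = 22^{2} = 484$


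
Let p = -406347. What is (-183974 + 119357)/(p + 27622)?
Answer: 64617/378725 ≈ 0.17062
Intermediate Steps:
(-183974 + 119357)/(p + 27622) = (-183974 + 119357)/(-406347 + 27622) = -64617/(-378725) = -64617*(-1/378725) = 64617/378725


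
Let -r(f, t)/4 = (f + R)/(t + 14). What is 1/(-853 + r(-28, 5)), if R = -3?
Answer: -19/16083 ≈ -0.0011814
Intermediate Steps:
r(f, t) = -4*(-3 + f)/(14 + t) (r(f, t) = -4*(f - 3)/(t + 14) = -4*(-3 + f)/(14 + t))
1/(-853 + r(-28, 5)) = 1/(-853 + 4*(3 - 1*(-28))/(14 + 5)) = 1/(-853 + 4*(3 + 28)/19) = 1/(-853 + 4*(1/19)*31) = 1/(-853 + 124/19) = 1/(-16083/19) = -19/16083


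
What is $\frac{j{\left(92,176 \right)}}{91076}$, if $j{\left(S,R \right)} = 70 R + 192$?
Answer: $\frac{3128}{22769} \approx 0.13738$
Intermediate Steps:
$j{\left(S,R \right)} = 192 + 70 R$
$\frac{j{\left(92,176 \right)}}{91076} = \frac{192 + 70 \cdot 176}{91076} = \left(192 + 12320\right) \frac{1}{91076} = 12512 \cdot \frac{1}{91076} = \frac{3128}{22769}$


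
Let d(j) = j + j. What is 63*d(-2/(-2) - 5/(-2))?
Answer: 441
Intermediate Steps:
d(j) = 2*j
63*d(-2/(-2) - 5/(-2)) = 63*(2*(-2/(-2) - 5/(-2))) = 63*(2*(-2*(-½) - 5*(-½))) = 63*(2*(1 + 5/2)) = 63*(2*(7/2)) = 63*7 = 441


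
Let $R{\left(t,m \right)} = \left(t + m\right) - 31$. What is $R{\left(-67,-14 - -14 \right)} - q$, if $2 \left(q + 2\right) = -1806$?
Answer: $807$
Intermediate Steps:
$R{\left(t,m \right)} = -31 + m + t$ ($R{\left(t,m \right)} = \left(m + t\right) - 31 = -31 + m + t$)
$q = -905$ ($q = -2 + \frac{1}{2} \left(-1806\right) = -2 - 903 = -905$)
$R{\left(-67,-14 - -14 \right)} - q = \left(-31 - 0 - 67\right) - -905 = \left(-31 + \left(-14 + 14\right) - 67\right) + 905 = \left(-31 + 0 - 67\right) + 905 = -98 + 905 = 807$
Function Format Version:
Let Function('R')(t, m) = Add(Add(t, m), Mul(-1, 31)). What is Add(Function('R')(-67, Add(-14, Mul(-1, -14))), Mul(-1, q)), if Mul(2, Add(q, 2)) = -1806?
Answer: 807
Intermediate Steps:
Function('R')(t, m) = Add(-31, m, t) (Function('R')(t, m) = Add(Add(m, t), -31) = Add(-31, m, t))
q = -905 (q = Add(-2, Mul(Rational(1, 2), -1806)) = Add(-2, -903) = -905)
Add(Function('R')(-67, Add(-14, Mul(-1, -14))), Mul(-1, q)) = Add(Add(-31, Add(-14, Mul(-1, -14)), -67), Mul(-1, -905)) = Add(Add(-31, Add(-14, 14), -67), 905) = Add(Add(-31, 0, -67), 905) = Add(-98, 905) = 807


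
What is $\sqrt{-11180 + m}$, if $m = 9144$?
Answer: $2 i \sqrt{509} \approx 45.122 i$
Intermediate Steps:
$\sqrt{-11180 + m} = \sqrt{-11180 + 9144} = \sqrt{-2036} = 2 i \sqrt{509}$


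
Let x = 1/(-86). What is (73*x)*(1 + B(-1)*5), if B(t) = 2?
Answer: -803/86 ≈ -9.3372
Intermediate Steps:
x = -1/86 ≈ -0.011628
(73*x)*(1 + B(-1)*5) = (73*(-1/86))*(1 + 2*5) = -73*(1 + 10)/86 = -73/86*11 = -803/86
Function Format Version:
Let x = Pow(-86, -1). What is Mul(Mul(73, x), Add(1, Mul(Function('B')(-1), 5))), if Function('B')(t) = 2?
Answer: Rational(-803, 86) ≈ -9.3372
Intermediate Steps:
x = Rational(-1, 86) ≈ -0.011628
Mul(Mul(73, x), Add(1, Mul(Function('B')(-1), 5))) = Mul(Mul(73, Rational(-1, 86)), Add(1, Mul(2, 5))) = Mul(Rational(-73, 86), Add(1, 10)) = Mul(Rational(-73, 86), 11) = Rational(-803, 86)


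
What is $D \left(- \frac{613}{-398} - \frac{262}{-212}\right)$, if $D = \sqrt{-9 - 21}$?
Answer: $\frac{29279 i \sqrt{30}}{10547} \approx 15.205 i$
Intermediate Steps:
$D = i \sqrt{30}$ ($D = \sqrt{-30} = i \sqrt{30} \approx 5.4772 i$)
$D \left(- \frac{613}{-398} - \frac{262}{-212}\right) = i \sqrt{30} \left(- \frac{613}{-398} - \frac{262}{-212}\right) = i \sqrt{30} \left(\left(-613\right) \left(- \frac{1}{398}\right) - - \frac{131}{106}\right) = i \sqrt{30} \left(\frac{613}{398} + \frac{131}{106}\right) = i \sqrt{30} \cdot \frac{29279}{10547} = \frac{29279 i \sqrt{30}}{10547}$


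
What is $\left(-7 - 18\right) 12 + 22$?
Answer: $-278$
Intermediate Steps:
$\left(-7 - 18\right) 12 + 22 = \left(-25\right) 12 + 22 = -300 + 22 = -278$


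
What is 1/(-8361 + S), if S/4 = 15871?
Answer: 1/55123 ≈ 1.8141e-5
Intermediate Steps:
S = 63484 (S = 4*15871 = 63484)
1/(-8361 + S) = 1/(-8361 + 63484) = 1/55123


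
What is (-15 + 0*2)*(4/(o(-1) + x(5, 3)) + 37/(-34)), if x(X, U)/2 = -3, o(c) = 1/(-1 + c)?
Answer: 11295/442 ≈ 25.554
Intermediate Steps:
x(X, U) = -6 (x(X, U) = 2*(-3) = -6)
(-15 + 0*2)*(4/(o(-1) + x(5, 3)) + 37/(-34)) = (-15 + 0*2)*(4/(1/(-1 - 1) - 6) + 37/(-34)) = (-15 + 0)*(4/(1/(-2) - 6) + 37*(-1/34)) = -15*(4/(-½ - 6) - 37/34) = -15*(4/(-13/2) - 37/34) = -15*(4*(-2/13) - 37/34) = -15*(-8/13 - 37/34) = -15*(-753/442) = 11295/442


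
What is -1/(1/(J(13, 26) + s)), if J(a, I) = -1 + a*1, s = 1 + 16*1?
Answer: -29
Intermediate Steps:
s = 17 (s = 1 + 16 = 17)
J(a, I) = -1 + a
-1/(1/(J(13, 26) + s)) = -1/(1/((-1 + 13) + 17)) = -1/(1/(12 + 17)) = -1/(1/29) = -1/1/29 = -1*29 = -29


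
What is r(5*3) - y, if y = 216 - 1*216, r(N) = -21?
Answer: -21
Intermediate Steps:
y = 0 (y = 216 - 216 = 0)
r(5*3) - y = -21 - 1*0 = -21 + 0 = -21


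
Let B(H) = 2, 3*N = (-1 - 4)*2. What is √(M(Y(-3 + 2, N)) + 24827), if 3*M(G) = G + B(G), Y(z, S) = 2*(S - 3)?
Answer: √223411/3 ≈ 157.55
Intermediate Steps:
N = -10/3 (N = ((-1 - 4)*2)/3 = (-5*2)/3 = (⅓)*(-10) = -10/3 ≈ -3.3333)
Y(z, S) = -6 + 2*S (Y(z, S) = 2*(-3 + S) = -6 + 2*S)
M(G) = ⅔ + G/3 (M(G) = (G + 2)/3 = (2 + G)/3 = ⅔ + G/3)
√(M(Y(-3 + 2, N)) + 24827) = √((⅔ + (-6 + 2*(-10/3))/3) + 24827) = √((⅔ + (-6 - 20/3)/3) + 24827) = √((⅔ + (⅓)*(-38/3)) + 24827) = √((⅔ - 38/9) + 24827) = √(-32/9 + 24827) = √(223411/9) = √223411/3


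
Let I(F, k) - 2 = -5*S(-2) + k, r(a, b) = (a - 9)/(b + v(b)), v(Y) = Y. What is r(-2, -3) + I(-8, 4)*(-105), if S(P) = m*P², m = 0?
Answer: -3769/6 ≈ -628.17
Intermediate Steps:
S(P) = 0 (S(P) = 0*P² = 0)
r(a, b) = (-9 + a)/(2*b) (r(a, b) = (a - 9)/(b + b) = (-9 + a)/((2*b)) = (-9 + a)*(1/(2*b)) = (-9 + a)/(2*b))
I(F, k) = 2 + k (I(F, k) = 2 + (-5*0 + k) = 2 + (0 + k) = 2 + k)
r(-2, -3) + I(-8, 4)*(-105) = (½)*(-9 - 2)/(-3) + (2 + 4)*(-105) = (½)*(-⅓)*(-11) + 6*(-105) = 11/6 - 630 = -3769/6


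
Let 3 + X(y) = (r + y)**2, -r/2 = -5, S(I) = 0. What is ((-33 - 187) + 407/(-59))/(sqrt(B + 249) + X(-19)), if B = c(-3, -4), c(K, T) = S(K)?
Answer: -348062/114755 + 13387*sqrt(249)/344265 ≈ -2.4195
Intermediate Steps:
r = 10 (r = -2*(-5) = 10)
c(K, T) = 0
B = 0
X(y) = -3 + (10 + y)**2
((-33 - 187) + 407/(-59))/(sqrt(B + 249) + X(-19)) = ((-33 - 187) + 407/(-59))/(sqrt(0 + 249) + (-3 + (10 - 19)**2)) = (-220 + 407*(-1/59))/(sqrt(249) + (-3 + (-9)**2)) = (-220 - 407/59)/(sqrt(249) + (-3 + 81)) = -13387/(59*(sqrt(249) + 78)) = -13387/(59*(78 + sqrt(249)))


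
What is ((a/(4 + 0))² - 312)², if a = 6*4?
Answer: 76176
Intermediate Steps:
a = 24
((a/(4 + 0))² - 312)² = ((24/(4 + 0))² - 312)² = ((24/4)² - 312)² = ((24*(¼))² - 312)² = (6² - 312)² = (36 - 312)² = (-276)² = 76176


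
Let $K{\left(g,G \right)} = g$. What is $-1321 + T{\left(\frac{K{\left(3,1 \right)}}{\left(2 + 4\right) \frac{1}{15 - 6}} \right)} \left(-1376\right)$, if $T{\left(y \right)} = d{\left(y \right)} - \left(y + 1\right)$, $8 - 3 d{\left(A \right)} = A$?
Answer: $\frac{13925}{3} \approx 4641.7$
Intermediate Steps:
$d{\left(A \right)} = \frac{8}{3} - \frac{A}{3}$
$T{\left(y \right)} = \frac{5}{3} - \frac{4 y}{3}$ ($T{\left(y \right)} = \left(\frac{8}{3} - \frac{y}{3}\right) - \left(y + 1\right) = \left(\frac{8}{3} - \frac{y}{3}\right) - \left(1 + y\right) = \frac{5}{3} - \frac{4 y}{3}$)
$-1321 + T{\left(\frac{K{\left(3,1 \right)}}{\left(2 + 4\right) \frac{1}{15 - 6}} \right)} \left(-1376\right) = -1321 + \left(\frac{5}{3} - \frac{4 \frac{3}{\left(2 + 4\right) \frac{1}{15 - 6}}}{3}\right) \left(-1376\right) = -1321 + \left(\frac{5}{3} - \frac{4 \frac{3}{6 \cdot \frac{1}{9}}}{3}\right) \left(-1376\right) = -1321 + \left(\frac{5}{3} - \frac{4 \frac{3}{\frac{2}{3}}}{3}\right) \left(-1376\right) = -1321 + \left(\frac{5}{3} - \frac{4 \cdot 3 \cdot \frac{3}{2}}{3}\right) \left(-1376\right) = -1321 + \left(\frac{5}{3} - 6\right) \left(-1376\right) = -1321 - - \frac{17888}{3} = -1321 + \frac{17888}{3} = \frac{13925}{3}$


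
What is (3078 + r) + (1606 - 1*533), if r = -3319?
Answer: 832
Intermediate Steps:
(3078 + r) + (1606 - 1*533) = (3078 - 3319) + (1606 - 1*533) = -241 + (1606 - 533) = -241 + 1073 = 832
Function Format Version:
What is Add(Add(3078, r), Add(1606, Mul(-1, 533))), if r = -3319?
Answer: 832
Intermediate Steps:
Add(Add(3078, r), Add(1606, Mul(-1, 533))) = Add(Add(3078, -3319), Add(1606, Mul(-1, 533))) = Add(-241, Add(1606, -533)) = Add(-241, 1073) = 832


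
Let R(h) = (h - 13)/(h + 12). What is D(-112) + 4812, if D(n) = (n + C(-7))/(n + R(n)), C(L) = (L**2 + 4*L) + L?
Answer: 2132108/443 ≈ 4812.9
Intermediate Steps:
R(h) = (-13 + h)/(12 + h)
C(L) = L**2 + 5*L
D(n) = (14 + n)/(n + (-13 + n)/(12 + n)) (D(n) = (n - 7*(5 - 7))/(n + (-13 + n)/(12 + n)) = (n - 7*(-2))/(n + (-13 + n)/(12 + n)) = (n + 14)/(n + (-13 + n)/(12 + n)) = (14 + n)/(n + (-13 + n)/(12 + n)))
D(-112) + 4812 = (12 - 112)*(14 - 112)/(-13 - 112 - 112*(12 - 112)) + 4812 = -100*(-98)/(-13 - 112 - 112*(-100)) + 4812 = -100*(-98)/(-13 - 112 + 11200) + 4812 = -100*(-98)/11075 + 4812 = (1/11075)*(-100)*(-98) + 4812 = 392/443 + 4812 = 2132108/443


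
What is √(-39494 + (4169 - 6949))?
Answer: I*√42274 ≈ 205.61*I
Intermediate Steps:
√(-39494 + (4169 - 6949)) = √(-39494 - 2780) = √(-42274) = I*√42274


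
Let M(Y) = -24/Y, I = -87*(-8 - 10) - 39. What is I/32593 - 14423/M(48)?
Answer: 940179205/32593 ≈ 28846.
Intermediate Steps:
I = 1527 (I = -87*(-18) - 39 = 1566 - 39 = 1527)
I/32593 - 14423/M(48) = 1527/32593 - 14423/((-24/48)) = 1527*(1/32593) - 14423/((-24*1/48)) = 1527/32593 - 14423/(-½) = 1527/32593 - 14423*(-2) = 1527/32593 + 28846 = 940179205/32593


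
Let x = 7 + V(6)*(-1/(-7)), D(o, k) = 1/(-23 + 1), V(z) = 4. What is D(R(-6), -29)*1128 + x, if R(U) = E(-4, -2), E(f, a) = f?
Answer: -3365/77 ≈ -43.701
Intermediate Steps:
R(U) = -4
D(o, k) = -1/22 (D(o, k) = 1/(-22) = -1/22)
x = 53/7 (x = 7 + 4*(-1/(-7)) = 7 + 4*(-1*(-⅐)) = 7 + 4*(⅐) = 7 + 4/7 = 53/7 ≈ 7.5714)
D(R(-6), -29)*1128 + x = -1/22*1128 + 53/7 = -564/11 + 53/7 = -3365/77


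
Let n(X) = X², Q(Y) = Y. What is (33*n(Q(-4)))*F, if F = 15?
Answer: 7920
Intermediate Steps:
(33*n(Q(-4)))*F = (33*(-4)²)*15 = (33*16)*15 = 528*15 = 7920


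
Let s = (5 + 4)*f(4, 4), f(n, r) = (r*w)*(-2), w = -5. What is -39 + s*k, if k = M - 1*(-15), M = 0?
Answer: 5361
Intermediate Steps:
f(n, r) = 10*r (f(n, r) = (r*(-5))*(-2) = -5*r*(-2) = 10*r)
s = 360 (s = (5 + 4)*(10*4) = 9*40 = 360)
k = 15 (k = 0 - 1*(-15) = 0 + 15 = 15)
-39 + s*k = -39 + 360*15 = -39 + 5400 = 5361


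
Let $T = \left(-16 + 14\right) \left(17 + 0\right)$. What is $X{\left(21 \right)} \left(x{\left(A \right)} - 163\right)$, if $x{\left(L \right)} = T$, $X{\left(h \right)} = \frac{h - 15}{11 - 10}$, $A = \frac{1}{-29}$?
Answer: $-1182$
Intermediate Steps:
$A = - \frac{1}{29} \approx -0.034483$
$X{\left(h \right)} = -15 + h$ ($X{\left(h \right)} = \frac{-15 + h}{1} = \left(-15 + h\right) 1 = -15 + h$)
$T = -34$ ($T = \left(-2\right) 17 = -34$)
$x{\left(L \right)} = -34$
$X{\left(21 \right)} \left(x{\left(A \right)} - 163\right) = \left(-15 + 21\right) \left(-34 - 163\right) = 6 \left(-197\right) = -1182$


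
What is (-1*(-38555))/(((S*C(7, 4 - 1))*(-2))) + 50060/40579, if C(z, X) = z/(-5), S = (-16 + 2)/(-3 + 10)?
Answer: -1117316435/162316 ≈ -6883.6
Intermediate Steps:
S = -2 (S = -14/7 = -14*⅐ = -2)
C(z, X) = -z/5 (C(z, X) = z*(-⅕) = -z/5)
(-1*(-38555))/(((S*C(7, 4 - 1))*(-2))) + 50060/40579 = (-1*(-38555))/((-(-2)*7/5*(-2))) + 50060/40579 = 38555/((-2*(-7/5)*(-2))) + 50060*(1/40579) = 38555/(((14/5)*(-2))) + 50060/40579 = 38555/(-28/5) + 50060/40579 = 38555*(-5/28) + 50060/40579 = -192775/28 + 50060/40579 = -1117316435/162316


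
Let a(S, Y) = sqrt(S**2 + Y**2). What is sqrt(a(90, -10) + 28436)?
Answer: sqrt(28436 + 10*sqrt(82)) ≈ 168.90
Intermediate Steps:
sqrt(a(90, -10) + 28436) = sqrt(sqrt(90**2 + (-10)**2) + 28436) = sqrt(sqrt(8100 + 100) + 28436) = sqrt(sqrt(8200) + 28436) = sqrt(10*sqrt(82) + 28436) = sqrt(28436 + 10*sqrt(82))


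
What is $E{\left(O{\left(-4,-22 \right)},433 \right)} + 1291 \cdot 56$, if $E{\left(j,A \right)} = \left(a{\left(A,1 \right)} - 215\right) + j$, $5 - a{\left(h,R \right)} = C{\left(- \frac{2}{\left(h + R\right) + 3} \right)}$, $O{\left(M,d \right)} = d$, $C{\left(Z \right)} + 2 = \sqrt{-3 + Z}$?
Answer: $72066 - \frac{i \sqrt{573781}}{437} \approx 72066.0 - 1.7334 i$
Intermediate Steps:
$C{\left(Z \right)} = -2 + \sqrt{-3 + Z}$
$a{\left(h,R \right)} = 7 - \sqrt{-3 - \frac{2}{3 + R + h}}$ ($a{\left(h,R \right)} = 5 - \left(-2 + \sqrt{-3 - \frac{2}{\left(h + R\right) + 3}}\right) = 5 - \left(-2 + \sqrt{-3 - \frac{2}{\left(R + h\right) + 3}}\right) = 5 - \left(-2 + \sqrt{-3 - \frac{2}{3 + R + h}}\right) = 7 - \sqrt{-3 - \frac{2}{3 + R + h}}$)
$E{\left(j,A \right)} = -208 + j - \sqrt{- \frac{14 + 3 A}{4 + A}}$ ($E{\left(j,A \right)} = \left(\left(7 - \sqrt{- \frac{11 + 3 \cdot 1 + 3 A}{3 + 1 + A}}\right) - 215\right) + j = \left(\left(7 - \sqrt{- \frac{11 + 3 + 3 A}{4 + A}}\right) - 215\right) + j = \left(\left(7 - \sqrt{- \frac{14 + 3 A}{4 + A}}\right) - 215\right) + j = \left(-208 - \sqrt{- \frac{14 + 3 A}{4 + A}}\right) + j = -208 + j - \sqrt{- \frac{14 + 3 A}{4 + A}}$)
$E{\left(O{\left(-4,-22 \right)},433 \right)} + 1291 \cdot 56 = \left(-208 - 22 - \sqrt{- \frac{14 + 3 \cdot 433}{4 + 433}}\right) + 1291 \cdot 56 = \left(-208 - 22 - \sqrt{- \frac{14 + 1299}{437}}\right) + 72296 = \left(-208 - 22 - \sqrt{\left(-1\right) \frac{1}{437} \cdot 1313}\right) + 72296 = \left(-208 - 22 - \sqrt{- \frac{1313}{437}}\right) + 72296 = \left(-208 - 22 - \frac{i \sqrt{573781}}{437}\right) + 72296 = \left(-230 - \frac{i \sqrt{573781}}{437}\right) + 72296 = 72066 - \frac{i \sqrt{573781}}{437}$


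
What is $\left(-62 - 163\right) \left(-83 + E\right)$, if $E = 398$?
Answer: $-70875$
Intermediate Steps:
$\left(-62 - 163\right) \left(-83 + E\right) = \left(-62 - 163\right) \left(-83 + 398\right) = \left(-225\right) 315 = -70875$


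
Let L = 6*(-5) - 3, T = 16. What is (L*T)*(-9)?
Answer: 4752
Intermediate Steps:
L = -33 (L = -30 - 3 = -33)
(L*T)*(-9) = -33*16*(-9) = -528*(-9) = 4752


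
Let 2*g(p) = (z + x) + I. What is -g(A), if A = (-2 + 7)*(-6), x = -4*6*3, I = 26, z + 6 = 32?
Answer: 10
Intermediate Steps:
z = 26 (z = -6 + 32 = 26)
x = -72 (x = -24*3 = -72)
A = -30 (A = 5*(-6) = -30)
g(p) = -10 (g(p) = ((26 - 72) + 26)/2 = (-46 + 26)/2 = (1/2)*(-20) = -10)
-g(A) = -1*(-10) = 10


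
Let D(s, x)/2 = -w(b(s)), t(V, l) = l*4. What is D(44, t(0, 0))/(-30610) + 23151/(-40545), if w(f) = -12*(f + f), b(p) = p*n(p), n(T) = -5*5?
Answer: 47737463/41369415 ≈ 1.1539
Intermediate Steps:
n(T) = -25
b(p) = -25*p (b(p) = p*(-25) = -25*p)
w(f) = -24*f
t(V, l) = 4*l
D(s, x) = -1200*s (D(s, x) = 2*(-(-24)*(-25*s)) = 2*(-600*s) = -1200*s)
D(44, t(0, 0))/(-30610) + 23151/(-40545) = -1200*44/(-30610) + 23151/(-40545) = -52800*(-1/30610) + 23151*(-1/40545) = 5280/3061 - 7717/13515 = 47737463/41369415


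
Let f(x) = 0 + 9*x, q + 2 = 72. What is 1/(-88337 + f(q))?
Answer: -1/87707 ≈ -1.1402e-5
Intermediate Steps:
q = 70 (q = -2 + 72 = 70)
f(x) = 9*x
1/(-88337 + f(q)) = 1/(-88337 + 9*70) = 1/(-88337 + 630) = 1/(-87707) = -1/87707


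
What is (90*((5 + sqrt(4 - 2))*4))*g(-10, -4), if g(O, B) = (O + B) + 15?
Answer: 1800 + 360*sqrt(2) ≈ 2309.1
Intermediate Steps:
g(O, B) = 15 + B + O (g(O, B) = (B + O) + 15 = 15 + B + O)
(90*((5 + sqrt(4 - 2))*4))*g(-10, -4) = (90*((5 + sqrt(4 - 2))*4))*(15 - 4 - 10) = (90*((5 + sqrt(2))*4))*1 = (90*(20 + 4*sqrt(2)))*1 = (1800 + 360*sqrt(2))*1 = 1800 + 360*sqrt(2)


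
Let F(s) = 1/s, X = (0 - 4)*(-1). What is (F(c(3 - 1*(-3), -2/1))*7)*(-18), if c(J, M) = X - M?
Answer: -21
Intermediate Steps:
X = 4 (X = -4*(-1) = 4)
c(J, M) = 4 - M
F(s) = 1/s
(F(c(3 - 1*(-3), -2/1))*7)*(-18) = (7/(4 - (-2)/1))*(-18) = (7/(4 - (-2)))*(-18) = (7/(4 - 1*(-2)))*(-18) = (7/(4 + 2))*(-18) = (7/6)*(-18) = -21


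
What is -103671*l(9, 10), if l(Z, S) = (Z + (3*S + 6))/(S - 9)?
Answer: -4665195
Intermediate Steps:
l(Z, S) = (6 + Z + 3*S)/(-9 + S) (l(Z, S) = (Z + (6 + 3*S))/(-9 + S) = (6 + Z + 3*S)/(-9 + S))
-103671*l(9, 10) = -103671*(6 + 9 + 3*10)/(-9 + 10) = -103671*(6 + 9 + 30)/1 = -103671*45 = -4665195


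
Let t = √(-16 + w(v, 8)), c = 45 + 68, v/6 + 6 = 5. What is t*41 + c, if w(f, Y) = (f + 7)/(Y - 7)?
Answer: 113 + 41*I*√15 ≈ 113.0 + 158.79*I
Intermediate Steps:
v = -6 (v = -36 + 6*5 = -36 + 30 = -6)
c = 113
w(f, Y) = (7 + f)/(-7 + Y)
t = I*√15 (t = √(-16 + (7 - 6)/(-7 + 8)) = √(-16 + 1/1) = √(-16 + 1*1) = √(-16 + 1) = √(-15) = I*√15 ≈ 3.873*I)
t*41 + c = (I*√15)*41 + 113 = 41*I*√15 + 113 = 113 + 41*I*√15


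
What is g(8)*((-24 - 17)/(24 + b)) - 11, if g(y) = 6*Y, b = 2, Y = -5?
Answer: 472/13 ≈ 36.308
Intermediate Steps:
g(y) = -30 (g(y) = 6*(-5) = -30)
g(8)*((-24 - 17)/(24 + b)) - 11 = -30*(-24 - 17)/(24 + 2) - 11 = -(-1230)/26 - 11 = -30*(-41/26) - 11 = 615/13 - 11 = 472/13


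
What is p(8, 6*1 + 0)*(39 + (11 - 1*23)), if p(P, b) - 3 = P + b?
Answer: 459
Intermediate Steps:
p(P, b) = 3 + P + b (p(P, b) = 3 + (P + b) = 3 + P + b)
p(8, 6*1 + 0)*(39 + (11 - 1*23)) = (3 + 8 + (6*1 + 0))*(39 + (11 - 1*23)) = (3 + 8 + (6 + 0))*(39 + (11 - 23)) = (3 + 8 + 6)*(39 - 12) = 17*27 = 459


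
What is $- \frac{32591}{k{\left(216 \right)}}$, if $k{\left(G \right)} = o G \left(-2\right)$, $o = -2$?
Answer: $- \frac{32591}{864} \approx -37.721$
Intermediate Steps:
$k{\left(G \right)} = 4 G$ ($k{\left(G \right)} = - 2 G \left(-2\right) = 4 G$)
$- \frac{32591}{k{\left(216 \right)}} = - \frac{32591}{4 \cdot 216} = - \frac{32591}{864}$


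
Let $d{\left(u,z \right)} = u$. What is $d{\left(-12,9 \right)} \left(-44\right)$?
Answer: $528$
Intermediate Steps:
$d{\left(-12,9 \right)} \left(-44\right) = \left(-12\right) \left(-44\right) = 528$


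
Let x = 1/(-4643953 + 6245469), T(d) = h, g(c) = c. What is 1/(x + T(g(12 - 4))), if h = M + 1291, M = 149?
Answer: 1601516/2306183041 ≈ 0.00069444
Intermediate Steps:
h = 1440 (h = 149 + 1291 = 1440)
T(d) = 1440
x = 1/1601516 ≈ 6.2441e-7
1/(x + T(g(12 - 4))) = 1/(1/1601516 + 1440) = 1/(2306183041/1601516) = 1601516/2306183041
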